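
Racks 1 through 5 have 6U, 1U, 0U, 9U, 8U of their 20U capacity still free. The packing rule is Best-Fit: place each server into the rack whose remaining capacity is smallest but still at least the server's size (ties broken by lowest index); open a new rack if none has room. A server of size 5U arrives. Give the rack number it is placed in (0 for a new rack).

1

Racks with room: rack 1 (6U), rack 4 (9U), rack 5 (8U).
Tightest fit is rack 1 with 6U free.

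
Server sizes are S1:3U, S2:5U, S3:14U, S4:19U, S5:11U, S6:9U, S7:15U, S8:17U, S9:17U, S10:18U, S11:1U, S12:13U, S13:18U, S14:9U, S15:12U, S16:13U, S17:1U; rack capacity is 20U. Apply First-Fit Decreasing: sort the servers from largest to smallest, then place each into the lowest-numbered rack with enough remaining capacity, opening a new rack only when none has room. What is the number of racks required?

12

Sorted descending: 19, 18, 18, 17, 17, 15, 14, 13, 13, 12, 11, 9, 9, 5, 3, 1, 1.
19U → rack 1 (remaining 1U)
18U → rack 2 (remaining 2U)
18U → rack 3 (remaining 2U)
17U → rack 4 (remaining 3U)
17U → rack 5 (remaining 3U)
15U → rack 6 (remaining 5U)
14U → rack 7 (remaining 6U)
13U → rack 8 (remaining 7U)
13U → rack 9 (remaining 7U)
12U → rack 10 (remaining 8U)
11U → rack 11 (remaining 9U)
9U → rack 11 (remaining 0U)
9U → rack 12 (remaining 11U)
5U → rack 6 (remaining 0U)
3U → rack 4 (remaining 0U)
1U → rack 1 (remaining 0U)
1U → rack 2 (remaining 1U)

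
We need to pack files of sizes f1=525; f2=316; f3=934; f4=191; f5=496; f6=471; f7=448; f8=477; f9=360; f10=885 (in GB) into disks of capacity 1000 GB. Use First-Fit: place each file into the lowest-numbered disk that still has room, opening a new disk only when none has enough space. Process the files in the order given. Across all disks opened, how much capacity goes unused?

Put f1 (525 GB) in disk 1; 475 GB remain.
Put f2 (316 GB) in disk 1; 159 GB remain.
Put f3 (934 GB) in disk 2; 66 GB remain.
Put f4 (191 GB) in disk 3; 809 GB remain.
Put f5 (496 GB) in disk 3; 313 GB remain.
Put f6 (471 GB) in disk 4; 529 GB remain.
Put f7 (448 GB) in disk 4; 81 GB remain.
Put f8 (477 GB) in disk 5; 523 GB remain.
Put f9 (360 GB) in disk 5; 163 GB remain.
Put f10 (885 GB) in disk 6; 115 GB remain.
6 disks × 1000 GB = 6000 GB; used 5103 GB; unused 897 GB.

897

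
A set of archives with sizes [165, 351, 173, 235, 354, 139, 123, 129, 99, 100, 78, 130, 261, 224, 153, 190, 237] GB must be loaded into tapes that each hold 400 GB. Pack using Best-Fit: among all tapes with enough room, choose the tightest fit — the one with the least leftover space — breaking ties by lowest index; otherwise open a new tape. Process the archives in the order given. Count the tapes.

10 tapes

Put 165 GB in tape 1; 235 GB remain.
Put 351 GB in tape 2; 49 GB remain.
Put 173 GB in tape 1; 62 GB remain.
Put 235 GB in tape 3; 165 GB remain.
Put 354 GB in tape 4; 46 GB remain.
Put 139 GB in tape 3; 26 GB remain.
Put 123 GB in tape 5; 277 GB remain.
Put 129 GB in tape 5; 148 GB remain.
Put 99 GB in tape 5; 49 GB remain.
Put 100 GB in tape 6; 300 GB remain.
Put 78 GB in tape 6; 222 GB remain.
Put 130 GB in tape 6; 92 GB remain.
Put 261 GB in tape 7; 139 GB remain.
Put 224 GB in tape 8; 176 GB remain.
Put 153 GB in tape 8; 23 GB remain.
Put 190 GB in tape 9; 210 GB remain.
Put 237 GB in tape 10; 163 GB remain.
Final tapes: [165,173] [351] [235,139] [354] [123,129,99] [100,78,130] [261] [224,153] [190] [237].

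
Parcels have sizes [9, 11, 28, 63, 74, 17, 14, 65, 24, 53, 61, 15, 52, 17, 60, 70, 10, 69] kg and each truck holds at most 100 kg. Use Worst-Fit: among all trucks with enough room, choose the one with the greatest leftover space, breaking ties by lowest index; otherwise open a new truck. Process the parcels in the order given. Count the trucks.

10

Put 9 kg in truck 1; 91 kg remain.
Put 11 kg in truck 1; 80 kg remain.
Put 28 kg in truck 1; 52 kg remain.
Put 63 kg in truck 2; 37 kg remain.
Put 74 kg in truck 3; 26 kg remain.
Put 17 kg in truck 1; 35 kg remain.
Put 14 kg in truck 2; 23 kg remain.
Put 65 kg in truck 4; 35 kg remain.
Put 24 kg in truck 1; 11 kg remain.
Put 53 kg in truck 5; 47 kg remain.
Put 61 kg in truck 6; 39 kg remain.
Put 15 kg in truck 5; 32 kg remain.
Put 52 kg in truck 7; 48 kg remain.
Put 17 kg in truck 7; 31 kg remain.
Put 60 kg in truck 8; 40 kg remain.
Put 70 kg in truck 9; 30 kg remain.
Put 10 kg in truck 8; 30 kg remain.
Put 69 kg in truck 10; 31 kg remain.
Final trucks: [9,11,28,17,24] [63,14] [74] [65] [53,15] [61] [52,17] [60,10] [70] [69].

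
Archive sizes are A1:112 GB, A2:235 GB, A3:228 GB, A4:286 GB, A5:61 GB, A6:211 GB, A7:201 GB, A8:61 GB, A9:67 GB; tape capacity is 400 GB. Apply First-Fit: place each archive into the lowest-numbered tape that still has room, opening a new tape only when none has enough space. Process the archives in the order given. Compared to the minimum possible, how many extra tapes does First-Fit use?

First-Fit: [112,235] [228,61,61] [286,67] [211] [201] → 5 tapes.
5 archives exceed 200 GB (half the capacity), and no two of those can share a tape, so at least 5 tapes are needed.
So 5 is already optimal.

0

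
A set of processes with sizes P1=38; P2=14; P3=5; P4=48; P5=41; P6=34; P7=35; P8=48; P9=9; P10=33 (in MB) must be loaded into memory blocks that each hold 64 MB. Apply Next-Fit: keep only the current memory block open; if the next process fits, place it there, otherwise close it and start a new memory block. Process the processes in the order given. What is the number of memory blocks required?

7 memory blocks

Put P1 (38 MB) in memory block 1; 26 MB remain.
Put P2 (14 MB) in memory block 1; 12 MB remain.
Put P3 (5 MB) in memory block 1; 7 MB remain.
Put P4 (48 MB) in memory block 2; 16 MB remain.
Put P5 (41 MB) in memory block 3; 23 MB remain.
Put P6 (34 MB) in memory block 4; 30 MB remain.
Put P7 (35 MB) in memory block 5; 29 MB remain.
Put P8 (48 MB) in memory block 6; 16 MB remain.
Put P9 (9 MB) in memory block 6; 7 MB remain.
Put P10 (33 MB) in memory block 7; 31 MB remain.
Final memory blocks: [38,14,5] [48] [41] [34] [35] [48,9] [33].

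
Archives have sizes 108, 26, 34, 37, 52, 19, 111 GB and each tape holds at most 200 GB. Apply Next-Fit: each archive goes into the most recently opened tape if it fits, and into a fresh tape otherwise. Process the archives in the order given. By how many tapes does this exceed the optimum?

Next-Fit: [108,26,34] [37,52,19] [111] → 3 tapes.
Total size 387 GB; any packing needs at least ⌈387/200⌉ = 2 tapes.
An optimal packing achieves that bound: [111,52,37] [108,34,26,19] → 2 tapes.
Excess: 3 − 2 = 1.

1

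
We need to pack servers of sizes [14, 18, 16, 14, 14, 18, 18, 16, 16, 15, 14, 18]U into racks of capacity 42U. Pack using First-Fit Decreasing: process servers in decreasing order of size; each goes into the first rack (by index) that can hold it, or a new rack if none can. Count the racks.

Sorted descending: 18, 18, 18, 18, 16, 16, 16, 15, 14, 14, 14, 14.
rack 1: place 18U, 24U left
rack 1: place 18U, 6U left
rack 2: place 18U, 24U left
rack 2: place 18U, 6U left
rack 3: place 16U, 26U left
rack 3: place 16U, 10U left
rack 4: place 16U, 26U left
rack 4: place 15U, 11U left
rack 5: place 14U, 28U left
rack 5: place 14U, 14U left
rack 5: place 14U, 0U left
rack 6: place 14U, 28U left
Final racks: [18,18] [18,18] [16,16] [16,15] [14,14,14] [14].

6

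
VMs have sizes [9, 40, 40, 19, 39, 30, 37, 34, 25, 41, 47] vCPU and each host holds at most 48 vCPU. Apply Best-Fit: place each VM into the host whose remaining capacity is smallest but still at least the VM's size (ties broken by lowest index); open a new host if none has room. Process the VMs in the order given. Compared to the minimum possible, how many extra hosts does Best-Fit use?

1

Best-Fit: [9,19] [40] [40] [39] [30] [37] [34] [25] [41] [47] → 10 hosts.
9 VMs exceed 24 vCPU (half the capacity), and no two of those can share a host, so at least 9 hosts are needed.
An optimal packing achieves that bound: [47] [41] [40] [40] [39,9] [37] [34] [30] [25,19] → 9 hosts.
Excess: 10 − 9 = 1.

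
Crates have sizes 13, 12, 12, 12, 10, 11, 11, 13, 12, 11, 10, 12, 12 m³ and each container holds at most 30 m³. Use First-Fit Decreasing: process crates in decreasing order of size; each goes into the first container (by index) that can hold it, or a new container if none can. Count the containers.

Sorted descending: 13, 13, 12, 12, 12, 12, 12, 12, 11, 11, 11, 10, 10.
Put 13 m³ in container 1; 17 m³ remain.
Put 13 m³ in container 1; 4 m³ remain.
Put 12 m³ in container 2; 18 m³ remain.
Put 12 m³ in container 2; 6 m³ remain.
Put 12 m³ in container 3; 18 m³ remain.
Put 12 m³ in container 3; 6 m³ remain.
Put 12 m³ in container 4; 18 m³ remain.
Put 12 m³ in container 4; 6 m³ remain.
Put 11 m³ in container 5; 19 m³ remain.
Put 11 m³ in container 5; 8 m³ remain.
Put 11 m³ in container 6; 19 m³ remain.
Put 10 m³ in container 6; 9 m³ remain.
Put 10 m³ in container 7; 20 m³ remain.
Final containers: [13,13] [12,12] [12,12] [12,12] [11,11] [11,10] [10].

7 containers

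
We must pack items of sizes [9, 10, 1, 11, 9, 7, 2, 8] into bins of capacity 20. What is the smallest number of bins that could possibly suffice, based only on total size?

Total size = 9 + 10 + 1 + 11 + 9 + 7 + 2 + 8 = 57.
⌈57 / 20⌉ = 3.

3 bins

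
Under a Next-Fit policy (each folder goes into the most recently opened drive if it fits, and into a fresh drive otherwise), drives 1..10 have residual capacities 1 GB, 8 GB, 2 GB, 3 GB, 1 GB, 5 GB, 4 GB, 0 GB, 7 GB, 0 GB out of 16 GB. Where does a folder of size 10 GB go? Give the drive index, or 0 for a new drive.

Next-Fit only looks at drive 10, which has 0 GB free.
10 GB does not fit, so a new drive is opened.

0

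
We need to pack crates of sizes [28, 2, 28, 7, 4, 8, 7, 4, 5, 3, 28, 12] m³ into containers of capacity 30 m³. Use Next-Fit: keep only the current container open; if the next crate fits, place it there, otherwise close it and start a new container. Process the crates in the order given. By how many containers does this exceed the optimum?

Next-Fit: [28,2] [28] [7,4,8,7,4] [5,3] [28] [12] → 6 containers.
Total size 136 m³; any packing needs at least ⌈136/30⌉ = 5 containers.
An optimal packing achieves that bound: [28,2] [28] [28] [12,8,7,3] [7,5,4,4] → 5 containers.
Excess: 6 − 5 = 1.

1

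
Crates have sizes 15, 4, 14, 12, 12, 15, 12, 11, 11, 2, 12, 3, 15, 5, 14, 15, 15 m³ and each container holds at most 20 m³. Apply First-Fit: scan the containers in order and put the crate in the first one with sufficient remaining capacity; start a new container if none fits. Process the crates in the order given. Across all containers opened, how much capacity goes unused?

73

container 1: place 15 m³, 5 m³ left
container 1: place 4 m³, 1 m³ left
container 2: place 14 m³, 6 m³ left
container 3: place 12 m³, 8 m³ left
container 4: place 12 m³, 8 m³ left
container 5: place 15 m³, 5 m³ left
container 6: place 12 m³, 8 m³ left
container 7: place 11 m³, 9 m³ left
container 8: place 11 m³, 9 m³ left
container 2: place 2 m³, 4 m³ left
container 9: place 12 m³, 8 m³ left
container 2: place 3 m³, 1 m³ left
container 10: place 15 m³, 5 m³ left
container 3: place 5 m³, 3 m³ left
container 11: place 14 m³, 6 m³ left
container 12: place 15 m³, 5 m³ left
container 13: place 15 m³, 5 m³ left
13 containers × 20 m³ = 260 m³; used 187 m³; unused 73 m³.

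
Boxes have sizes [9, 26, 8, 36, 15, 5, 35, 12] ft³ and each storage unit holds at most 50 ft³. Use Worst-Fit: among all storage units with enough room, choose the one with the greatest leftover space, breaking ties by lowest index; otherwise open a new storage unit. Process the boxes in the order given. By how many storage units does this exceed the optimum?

1

Worst-Fit: [9,26,8] [36] [15,5,12] [35] → 4 storage units.
Total size 146 ft³; any packing needs at least ⌈146/50⌉ = 3 storage units.
An optimal packing achieves that bound: [36,12] [35,15] [26,9,8,5] → 3 storage units.
Excess: 4 − 3 = 1.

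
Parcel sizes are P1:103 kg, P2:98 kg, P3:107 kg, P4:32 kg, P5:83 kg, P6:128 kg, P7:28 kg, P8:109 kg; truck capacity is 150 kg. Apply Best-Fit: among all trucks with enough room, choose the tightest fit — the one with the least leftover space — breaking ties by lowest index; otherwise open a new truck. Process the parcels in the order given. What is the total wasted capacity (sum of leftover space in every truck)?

Put P1 (103 kg) in truck 1; 47 kg remain.
Put P2 (98 kg) in truck 2; 52 kg remain.
Put P3 (107 kg) in truck 3; 43 kg remain.
Put P4 (32 kg) in truck 3; 11 kg remain.
Put P5 (83 kg) in truck 4; 67 kg remain.
Put P6 (128 kg) in truck 5; 22 kg remain.
Put P7 (28 kg) in truck 1; 19 kg remain.
Put P8 (109 kg) in truck 6; 41 kg remain.
6 trucks × 150 kg = 900 kg; used 688 kg; unused 212 kg.

212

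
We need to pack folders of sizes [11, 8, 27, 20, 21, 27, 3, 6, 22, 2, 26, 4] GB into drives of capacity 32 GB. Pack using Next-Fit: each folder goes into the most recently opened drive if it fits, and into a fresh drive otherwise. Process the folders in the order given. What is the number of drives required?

Put 11 GB in drive 1; 21 GB remain.
Put 8 GB in drive 1; 13 GB remain.
Put 27 GB in drive 2; 5 GB remain.
Put 20 GB in drive 3; 12 GB remain.
Put 21 GB in drive 4; 11 GB remain.
Put 27 GB in drive 5; 5 GB remain.
Put 3 GB in drive 5; 2 GB remain.
Put 6 GB in drive 6; 26 GB remain.
Put 22 GB in drive 6; 4 GB remain.
Put 2 GB in drive 6; 2 GB remain.
Put 26 GB in drive 7; 6 GB remain.
Put 4 GB in drive 7; 2 GB remain.

7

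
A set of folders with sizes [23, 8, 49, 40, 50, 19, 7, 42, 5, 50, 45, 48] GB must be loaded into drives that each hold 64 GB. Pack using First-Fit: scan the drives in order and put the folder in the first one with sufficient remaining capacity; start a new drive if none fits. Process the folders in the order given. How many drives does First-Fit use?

8

drive 1: place 23 GB, 41 GB left
drive 1: place 8 GB, 33 GB left
drive 2: place 49 GB, 15 GB left
drive 3: place 40 GB, 24 GB left
drive 4: place 50 GB, 14 GB left
drive 1: place 19 GB, 14 GB left
drive 1: place 7 GB, 7 GB left
drive 5: place 42 GB, 22 GB left
drive 1: place 5 GB, 2 GB left
drive 6: place 50 GB, 14 GB left
drive 7: place 45 GB, 19 GB left
drive 8: place 48 GB, 16 GB left
Final drives: [23,8,19,7,5] [49] [40] [50] [42] [50] [45] [48].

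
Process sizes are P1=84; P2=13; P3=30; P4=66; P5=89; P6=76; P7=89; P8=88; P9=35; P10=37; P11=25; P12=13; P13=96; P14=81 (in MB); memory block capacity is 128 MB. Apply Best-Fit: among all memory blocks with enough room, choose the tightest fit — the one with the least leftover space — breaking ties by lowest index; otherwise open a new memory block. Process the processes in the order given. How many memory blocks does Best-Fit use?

memory block 1: place P1 (84 MB), 44 MB left
memory block 1: place P2 (13 MB), 31 MB left
memory block 1: place P3 (30 MB), 1 MB left
memory block 2: place P4 (66 MB), 62 MB left
memory block 3: place P5 (89 MB), 39 MB left
memory block 4: place P6 (76 MB), 52 MB left
memory block 5: place P7 (89 MB), 39 MB left
memory block 6: place P8 (88 MB), 40 MB left
memory block 3: place P9 (35 MB), 4 MB left
memory block 5: place P10 (37 MB), 2 MB left
memory block 6: place P11 (25 MB), 15 MB left
memory block 6: place P12 (13 MB), 2 MB left
memory block 7: place P13 (96 MB), 32 MB left
memory block 8: place P14 (81 MB), 47 MB left
Final memory blocks: [84,13,30] [66] [89,35] [76] [89,37] [88,25,13] [96] [81].

8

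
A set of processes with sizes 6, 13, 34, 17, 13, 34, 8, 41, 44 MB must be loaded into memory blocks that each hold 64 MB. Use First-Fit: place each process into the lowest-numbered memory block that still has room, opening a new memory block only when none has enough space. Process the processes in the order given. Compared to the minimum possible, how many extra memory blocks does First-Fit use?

First-Fit: [6,13,34,8] [17,13,34] [41] [44] → 4 memory blocks.
Total size 210 MB; any packing needs at least ⌈210/64⌉ = 4 memory blocks.
So 4 is already optimal.

0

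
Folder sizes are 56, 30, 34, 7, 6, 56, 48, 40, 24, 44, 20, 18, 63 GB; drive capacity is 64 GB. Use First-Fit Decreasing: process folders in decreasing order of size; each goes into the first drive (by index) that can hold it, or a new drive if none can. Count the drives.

8 drives

Sorted descending: 63, 56, 56, 48, 44, 40, 34, 30, 24, 20, 18, 7, 6.
Put 63 GB in drive 1; 1 GB remain.
Put 56 GB in drive 2; 8 GB remain.
Put 56 GB in drive 3; 8 GB remain.
Put 48 GB in drive 4; 16 GB remain.
Put 44 GB in drive 5; 20 GB remain.
Put 40 GB in drive 6; 24 GB remain.
Put 34 GB in drive 7; 30 GB remain.
Put 30 GB in drive 7; 0 GB remain.
Put 24 GB in drive 6; 0 GB remain.
Put 20 GB in drive 5; 0 GB remain.
Put 18 GB in drive 8; 46 GB remain.
Put 7 GB in drive 2; 1 GB remain.
Put 6 GB in drive 3; 2 GB remain.
Final drives: [63] [56,7] [56,6] [48] [44,20] [40,24] [34,30] [18].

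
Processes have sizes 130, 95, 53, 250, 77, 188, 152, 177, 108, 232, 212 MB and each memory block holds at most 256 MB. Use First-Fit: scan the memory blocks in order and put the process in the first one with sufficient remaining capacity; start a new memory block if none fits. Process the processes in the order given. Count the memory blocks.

8

130 MB → memory block 1 (remaining 126 MB)
95 MB → memory block 1 (remaining 31 MB)
53 MB → memory block 2 (remaining 203 MB)
250 MB → memory block 3 (remaining 6 MB)
77 MB → memory block 2 (remaining 126 MB)
188 MB → memory block 4 (remaining 68 MB)
152 MB → memory block 5 (remaining 104 MB)
177 MB → memory block 6 (remaining 79 MB)
108 MB → memory block 2 (remaining 18 MB)
232 MB → memory block 7 (remaining 24 MB)
212 MB → memory block 8 (remaining 44 MB)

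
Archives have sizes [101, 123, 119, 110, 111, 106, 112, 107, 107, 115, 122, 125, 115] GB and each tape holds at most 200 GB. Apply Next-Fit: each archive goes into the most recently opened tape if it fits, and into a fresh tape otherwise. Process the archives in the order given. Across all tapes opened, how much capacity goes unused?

1127

101 GB → tape 1 (remaining 99 GB)
123 GB → tape 2 (remaining 77 GB)
119 GB → tape 3 (remaining 81 GB)
110 GB → tape 4 (remaining 90 GB)
111 GB → tape 5 (remaining 89 GB)
106 GB → tape 6 (remaining 94 GB)
112 GB → tape 7 (remaining 88 GB)
107 GB → tape 8 (remaining 93 GB)
107 GB → tape 9 (remaining 93 GB)
115 GB → tape 10 (remaining 85 GB)
122 GB → tape 11 (remaining 78 GB)
125 GB → tape 12 (remaining 75 GB)
115 GB → tape 13 (remaining 85 GB)
13 tapes × 200 GB = 2600 GB; used 1473 GB; unused 1127 GB.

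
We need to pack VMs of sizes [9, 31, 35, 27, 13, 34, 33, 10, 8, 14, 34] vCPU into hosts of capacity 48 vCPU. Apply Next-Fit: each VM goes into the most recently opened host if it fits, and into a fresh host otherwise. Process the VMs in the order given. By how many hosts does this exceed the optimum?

1

Next-Fit: [9,31] [35] [27,13] [34] [33,10] [8,14] [34] → 7 hosts.
Total size 248 vCPU; any packing needs at least ⌈248/48⌉ = 6 hosts.
An optimal packing achieves that bound: [35,13] [34,14] [34,10] [33,9] [31,8] [27] → 6 hosts.
Excess: 7 − 6 = 1.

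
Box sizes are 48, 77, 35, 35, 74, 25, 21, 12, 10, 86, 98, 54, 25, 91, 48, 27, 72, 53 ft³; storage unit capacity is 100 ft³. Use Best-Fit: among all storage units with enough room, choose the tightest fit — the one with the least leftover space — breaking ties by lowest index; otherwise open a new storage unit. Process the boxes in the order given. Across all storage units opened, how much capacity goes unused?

109

Put 48 ft³ in storage unit 1; 52 ft³ remain.
Put 77 ft³ in storage unit 2; 23 ft³ remain.
Put 35 ft³ in storage unit 1; 17 ft³ remain.
Put 35 ft³ in storage unit 3; 65 ft³ remain.
Put 74 ft³ in storage unit 4; 26 ft³ remain.
Put 25 ft³ in storage unit 4; 1 ft³ remain.
Put 21 ft³ in storage unit 2; 2 ft³ remain.
Put 12 ft³ in storage unit 1; 5 ft³ remain.
Put 10 ft³ in storage unit 3; 55 ft³ remain.
Put 86 ft³ in storage unit 5; 14 ft³ remain.
Put 98 ft³ in storage unit 6; 2 ft³ remain.
Put 54 ft³ in storage unit 3; 1 ft³ remain.
Put 25 ft³ in storage unit 7; 75 ft³ remain.
Put 91 ft³ in storage unit 8; 9 ft³ remain.
Put 48 ft³ in storage unit 7; 27 ft³ remain.
Put 27 ft³ in storage unit 7; 0 ft³ remain.
Put 72 ft³ in storage unit 9; 28 ft³ remain.
Put 53 ft³ in storage unit 10; 47 ft³ remain.
10 storage units × 100 ft³ = 1000 ft³; used 891 ft³; unused 109 ft³.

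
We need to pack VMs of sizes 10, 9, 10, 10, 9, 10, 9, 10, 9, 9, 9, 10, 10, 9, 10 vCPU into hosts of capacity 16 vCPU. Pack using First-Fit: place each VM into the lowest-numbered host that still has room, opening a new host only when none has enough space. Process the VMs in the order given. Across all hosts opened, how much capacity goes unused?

host 1: place 10 vCPU, 6 vCPU left
host 2: place 9 vCPU, 7 vCPU left
host 3: place 10 vCPU, 6 vCPU left
host 4: place 10 vCPU, 6 vCPU left
host 5: place 9 vCPU, 7 vCPU left
host 6: place 10 vCPU, 6 vCPU left
host 7: place 9 vCPU, 7 vCPU left
host 8: place 10 vCPU, 6 vCPU left
host 9: place 9 vCPU, 7 vCPU left
host 10: place 9 vCPU, 7 vCPU left
host 11: place 9 vCPU, 7 vCPU left
host 12: place 10 vCPU, 6 vCPU left
host 13: place 10 vCPU, 6 vCPU left
host 14: place 9 vCPU, 7 vCPU left
host 15: place 10 vCPU, 6 vCPU left
15 hosts × 16 vCPU = 240 vCPU; used 143 vCPU; unused 97 vCPU.

97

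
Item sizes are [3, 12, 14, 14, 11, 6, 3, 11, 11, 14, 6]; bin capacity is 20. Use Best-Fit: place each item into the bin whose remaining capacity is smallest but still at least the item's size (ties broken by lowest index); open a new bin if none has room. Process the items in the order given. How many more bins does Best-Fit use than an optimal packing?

0

Best-Fit: [3,12,3] [14,6] [14,6] [11] [11] [11] [14] → 7 bins.
7 items exceed 10 (half the capacity), and no two of those can share a bin, so at least 7 bins are needed.
So 7 is already optimal.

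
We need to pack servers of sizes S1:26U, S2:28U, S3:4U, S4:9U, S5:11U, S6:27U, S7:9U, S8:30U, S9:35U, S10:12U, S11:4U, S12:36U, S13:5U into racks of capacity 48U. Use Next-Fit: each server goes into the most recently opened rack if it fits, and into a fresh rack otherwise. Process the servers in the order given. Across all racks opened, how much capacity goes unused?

rack 1: place S1 (26U), 22U left
rack 2: place S2 (28U), 20U left
rack 2: place S3 (4U), 16U left
rack 2: place S4 (9U), 7U left
rack 3: place S5 (11U), 37U left
rack 3: place S6 (27U), 10U left
rack 3: place S7 (9U), 1U left
rack 4: place S8 (30U), 18U left
rack 5: place S9 (35U), 13U left
rack 5: place S10 (12U), 1U left
rack 6: place S11 (4U), 44U left
rack 6: place S12 (36U), 8U left
rack 6: place S13 (5U), 3U left
6 racks × 48U = 288U; used 236U; unused 52U.

52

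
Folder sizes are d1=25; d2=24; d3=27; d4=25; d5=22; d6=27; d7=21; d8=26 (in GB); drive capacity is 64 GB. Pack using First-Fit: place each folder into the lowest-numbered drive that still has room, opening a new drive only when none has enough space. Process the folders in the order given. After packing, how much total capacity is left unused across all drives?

59

d1 (25 GB) → drive 1 (remaining 39 GB)
d2 (24 GB) → drive 1 (remaining 15 GB)
d3 (27 GB) → drive 2 (remaining 37 GB)
d4 (25 GB) → drive 2 (remaining 12 GB)
d5 (22 GB) → drive 3 (remaining 42 GB)
d6 (27 GB) → drive 3 (remaining 15 GB)
d7 (21 GB) → drive 4 (remaining 43 GB)
d8 (26 GB) → drive 4 (remaining 17 GB)
4 drives × 64 GB = 256 GB; used 197 GB; unused 59 GB.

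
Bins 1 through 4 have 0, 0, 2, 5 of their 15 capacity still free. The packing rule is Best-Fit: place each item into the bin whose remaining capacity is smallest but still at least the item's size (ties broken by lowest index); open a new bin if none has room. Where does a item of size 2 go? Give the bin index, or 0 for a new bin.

3

Bins with room: bin 3 (2), bin 4 (5).
Tightest fit is bin 3 with 2 free.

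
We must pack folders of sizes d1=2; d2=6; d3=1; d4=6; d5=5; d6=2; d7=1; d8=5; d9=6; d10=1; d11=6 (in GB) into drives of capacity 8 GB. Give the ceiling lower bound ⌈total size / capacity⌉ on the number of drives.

Total size = 2 + 6 + 1 + 6 + 5 + 2 + 1 + 5 + 6 + 1 + 6 = 41 GB.
⌈41 / 8⌉ = 6.

6 drives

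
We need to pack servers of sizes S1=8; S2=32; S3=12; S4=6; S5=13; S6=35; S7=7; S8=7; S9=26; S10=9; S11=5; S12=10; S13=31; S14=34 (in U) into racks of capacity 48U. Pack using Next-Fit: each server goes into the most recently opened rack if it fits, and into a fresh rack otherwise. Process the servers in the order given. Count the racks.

Put S1 (8U) in rack 1; 40U remain.
Put S2 (32U) in rack 1; 8U remain.
Put S3 (12U) in rack 2; 36U remain.
Put S4 (6U) in rack 2; 30U remain.
Put S5 (13U) in rack 2; 17U remain.
Put S6 (35U) in rack 3; 13U remain.
Put S7 (7U) in rack 3; 6U remain.
Put S8 (7U) in rack 4; 41U remain.
Put S9 (26U) in rack 4; 15U remain.
Put S10 (9U) in rack 4; 6U remain.
Put S11 (5U) in rack 4; 1U remain.
Put S12 (10U) in rack 5; 38U remain.
Put S13 (31U) in rack 5; 7U remain.
Put S14 (34U) in rack 6; 14U remain.
Final racks: [8,32] [12,6,13] [35,7] [7,26,9,5] [10,31] [34].

6 racks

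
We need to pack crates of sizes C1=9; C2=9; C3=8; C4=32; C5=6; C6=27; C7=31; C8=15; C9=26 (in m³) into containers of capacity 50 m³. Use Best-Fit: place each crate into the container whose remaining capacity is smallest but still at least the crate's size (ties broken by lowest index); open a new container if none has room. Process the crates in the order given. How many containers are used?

container 1: place C1 (9 m³), 41 m³ left
container 1: place C2 (9 m³), 32 m³ left
container 1: place C3 (8 m³), 24 m³ left
container 2: place C4 (32 m³), 18 m³ left
container 2: place C5 (6 m³), 12 m³ left
container 3: place C6 (27 m³), 23 m³ left
container 4: place C7 (31 m³), 19 m³ left
container 4: place C8 (15 m³), 4 m³ left
container 5: place C9 (26 m³), 24 m³ left
Final containers: [9,9,8] [32,6] [27] [31,15] [26].

5 containers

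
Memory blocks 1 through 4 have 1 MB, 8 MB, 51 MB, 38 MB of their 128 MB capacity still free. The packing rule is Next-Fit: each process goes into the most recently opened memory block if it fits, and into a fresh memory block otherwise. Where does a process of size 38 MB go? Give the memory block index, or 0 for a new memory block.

4

Next-Fit only looks at memory block 4, which has 38 MB free.
38 MB fits there.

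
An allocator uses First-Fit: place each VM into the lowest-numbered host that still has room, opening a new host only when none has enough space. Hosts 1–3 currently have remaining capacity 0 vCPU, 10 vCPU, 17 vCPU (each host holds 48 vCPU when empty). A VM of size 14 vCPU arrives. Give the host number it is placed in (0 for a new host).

Hosts with room: host 3 (17 vCPU).
The first with room is host 3.

3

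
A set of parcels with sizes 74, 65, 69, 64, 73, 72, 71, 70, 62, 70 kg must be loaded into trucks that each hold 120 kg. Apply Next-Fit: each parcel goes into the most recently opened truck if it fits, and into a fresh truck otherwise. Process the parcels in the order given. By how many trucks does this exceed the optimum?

Next-Fit: [74] [65] [69] [64] [73] [72] [71] [70] [62] [70] → 10 trucks.
10 parcels exceed 60 kg (half the capacity), and no two of those can share a truck, so at least 10 trucks are needed.
So 10 is already optimal.

0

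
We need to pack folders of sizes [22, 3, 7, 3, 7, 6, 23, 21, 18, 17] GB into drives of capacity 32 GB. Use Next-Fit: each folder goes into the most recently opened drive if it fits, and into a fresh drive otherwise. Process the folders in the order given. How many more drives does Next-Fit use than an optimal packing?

Next-Fit: [22,3,7] [3,7,6] [23] [21] [18] [17] → 6 drives.
5 folders exceed 16 GB (half the capacity), and no two of those can share a drive, so at least 5 drives are needed.
An optimal packing achieves that bound: [23,7] [22,7,3] [21,6,3] [18] [17] → 5 drives.
Excess: 6 − 5 = 1.

1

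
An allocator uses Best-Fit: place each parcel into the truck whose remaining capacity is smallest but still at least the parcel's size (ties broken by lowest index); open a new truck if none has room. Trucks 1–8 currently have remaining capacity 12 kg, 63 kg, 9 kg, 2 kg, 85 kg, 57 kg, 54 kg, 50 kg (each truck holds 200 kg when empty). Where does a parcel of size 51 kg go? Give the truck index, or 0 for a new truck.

7

Trucks with room: truck 2 (63 kg), truck 5 (85 kg), truck 6 (57 kg), truck 7 (54 kg).
Tightest fit is truck 7 with 54 kg free.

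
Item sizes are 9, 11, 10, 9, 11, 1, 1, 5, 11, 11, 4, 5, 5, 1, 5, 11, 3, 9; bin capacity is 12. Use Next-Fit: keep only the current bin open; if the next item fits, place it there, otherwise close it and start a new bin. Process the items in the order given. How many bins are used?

bin 1: place 9, 3 left
bin 2: place 11, 1 left
bin 3: place 10, 2 left
bin 4: place 9, 3 left
bin 5: place 11, 1 left
bin 5: place 1, 0 left
bin 6: place 1, 11 left
bin 6: place 5, 6 left
bin 7: place 11, 1 left
bin 8: place 11, 1 left
bin 9: place 4, 8 left
bin 9: place 5, 3 left
bin 10: place 5, 7 left
bin 10: place 1, 6 left
bin 10: place 5, 1 left
bin 11: place 11, 1 left
bin 12: place 3, 9 left
bin 12: place 9, 0 left

12 bins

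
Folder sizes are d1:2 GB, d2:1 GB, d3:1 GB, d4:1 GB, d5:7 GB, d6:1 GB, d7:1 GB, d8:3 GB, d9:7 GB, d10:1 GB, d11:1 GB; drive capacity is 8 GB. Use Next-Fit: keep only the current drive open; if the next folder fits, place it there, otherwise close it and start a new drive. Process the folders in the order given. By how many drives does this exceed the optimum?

1

Next-Fit: [2,1,1,1] [7,1] [1,3] [7,1] [1] → 5 drives.
Total size 26 GB; any packing needs at least ⌈26/8⌉ = 4 drives.
An optimal packing achieves that bound: [7,1] [7,1] [3,2,1,1,1] [1,1] → 4 drives.
Excess: 5 − 4 = 1.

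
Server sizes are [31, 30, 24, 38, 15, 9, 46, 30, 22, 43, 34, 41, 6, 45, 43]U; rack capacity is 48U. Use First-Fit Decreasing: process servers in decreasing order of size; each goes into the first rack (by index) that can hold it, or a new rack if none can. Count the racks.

Sorted descending: 46, 45, 43, 43, 41, 38, 34, 31, 30, 30, 24, 22, 15, 9, 6.
Put 46U in rack 1; 2U remain.
Put 45U in rack 2; 3U remain.
Put 43U in rack 3; 5U remain.
Put 43U in rack 4; 5U remain.
Put 41U in rack 5; 7U remain.
Put 38U in rack 6; 10U remain.
Put 34U in rack 7; 14U remain.
Put 31U in rack 8; 17U remain.
Put 30U in rack 9; 18U remain.
Put 30U in rack 10; 18U remain.
Put 24U in rack 11; 24U remain.
Put 22U in rack 11; 2U remain.
Put 15U in rack 8; 2U remain.
Put 9U in rack 6; 1U remain.
Put 6U in rack 5; 1U remain.

11 racks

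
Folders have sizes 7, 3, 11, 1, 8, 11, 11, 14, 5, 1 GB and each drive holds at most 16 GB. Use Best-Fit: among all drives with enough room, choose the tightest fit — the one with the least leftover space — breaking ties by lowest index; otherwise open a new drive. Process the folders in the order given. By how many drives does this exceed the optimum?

1

Best-Fit: [7,3] [11,1] [8] [11,5] [11] [14,1] → 6 drives.
Total size 72 GB; any packing needs at least ⌈72/16⌉ = 5 drives.
An optimal packing achieves that bound: [14,1,1] [11,5] [11,3] [11] [8,7] → 5 drives.
Excess: 6 − 5 = 1.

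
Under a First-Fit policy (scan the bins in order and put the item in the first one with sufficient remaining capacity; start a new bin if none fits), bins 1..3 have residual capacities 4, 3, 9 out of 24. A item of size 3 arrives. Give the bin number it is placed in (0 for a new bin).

1

Bins with room: bin 1 (4), bin 2 (3), bin 3 (9).
The first with room is bin 1.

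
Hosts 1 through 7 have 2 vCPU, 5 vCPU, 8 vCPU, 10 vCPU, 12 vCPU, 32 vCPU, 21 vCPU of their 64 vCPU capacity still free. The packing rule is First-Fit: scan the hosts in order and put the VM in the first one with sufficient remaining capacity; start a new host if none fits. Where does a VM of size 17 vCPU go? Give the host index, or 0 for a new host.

6

Hosts with room: host 6 (32 vCPU), host 7 (21 vCPU).
The first with room is host 6.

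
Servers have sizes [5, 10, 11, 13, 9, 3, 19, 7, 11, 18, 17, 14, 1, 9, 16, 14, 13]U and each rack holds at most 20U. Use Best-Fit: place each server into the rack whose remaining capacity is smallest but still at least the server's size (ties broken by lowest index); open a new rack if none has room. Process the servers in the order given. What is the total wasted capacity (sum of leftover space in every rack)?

5U → rack 1 (remaining 15U)
10U → rack 1 (remaining 5U)
11U → rack 2 (remaining 9U)
13U → rack 3 (remaining 7U)
9U → rack 2 (remaining 0U)
3U → rack 1 (remaining 2U)
19U → rack 4 (remaining 1U)
7U → rack 3 (remaining 0U)
11U → rack 5 (remaining 9U)
18U → rack 6 (remaining 2U)
17U → rack 7 (remaining 3U)
14U → rack 8 (remaining 6U)
1U → rack 4 (remaining 0U)
9U → rack 5 (remaining 0U)
16U → rack 9 (remaining 4U)
14U → rack 10 (remaining 6U)
13U → rack 11 (remaining 7U)
11 racks × 20U = 220U; used 190U; unused 30U.

30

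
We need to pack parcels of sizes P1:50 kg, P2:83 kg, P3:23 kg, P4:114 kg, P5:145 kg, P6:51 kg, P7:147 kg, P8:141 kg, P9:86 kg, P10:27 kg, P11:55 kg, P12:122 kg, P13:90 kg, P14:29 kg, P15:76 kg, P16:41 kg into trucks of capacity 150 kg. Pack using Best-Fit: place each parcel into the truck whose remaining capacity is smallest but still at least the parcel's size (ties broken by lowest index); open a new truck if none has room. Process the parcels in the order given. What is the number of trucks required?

Put P1 (50 kg) in truck 1; 100 kg remain.
Put P2 (83 kg) in truck 1; 17 kg remain.
Put P3 (23 kg) in truck 2; 127 kg remain.
Put P4 (114 kg) in truck 2; 13 kg remain.
Put P5 (145 kg) in truck 3; 5 kg remain.
Put P6 (51 kg) in truck 4; 99 kg remain.
Put P7 (147 kg) in truck 5; 3 kg remain.
Put P8 (141 kg) in truck 6; 9 kg remain.
Put P9 (86 kg) in truck 4; 13 kg remain.
Put P10 (27 kg) in truck 7; 123 kg remain.
Put P11 (55 kg) in truck 7; 68 kg remain.
Put P12 (122 kg) in truck 8; 28 kg remain.
Put P13 (90 kg) in truck 9; 60 kg remain.
Put P14 (29 kg) in truck 9; 31 kg remain.
Put P15 (76 kg) in truck 10; 74 kg remain.
Put P16 (41 kg) in truck 7; 27 kg remain.
Final trucks: [50,83] [23,114] [145] [51,86] [147] [141] [27,55,41] [122] [90,29] [76].

10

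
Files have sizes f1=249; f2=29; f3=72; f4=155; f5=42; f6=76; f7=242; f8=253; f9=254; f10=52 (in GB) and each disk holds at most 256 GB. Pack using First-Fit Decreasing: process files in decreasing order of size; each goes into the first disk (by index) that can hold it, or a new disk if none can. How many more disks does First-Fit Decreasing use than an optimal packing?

First-Fit Decreasing: [254] [253] [249] [242] [155,76] [72,52,42,29] → 6 disks.
Total size 1424 GB; any packing needs at least ⌈1424/256⌉ = 6 disks.
So 6 is already optimal.

0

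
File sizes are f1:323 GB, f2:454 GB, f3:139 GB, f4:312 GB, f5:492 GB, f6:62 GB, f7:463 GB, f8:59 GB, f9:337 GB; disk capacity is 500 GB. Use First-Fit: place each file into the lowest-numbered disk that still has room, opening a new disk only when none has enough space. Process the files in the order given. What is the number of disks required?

f1 (323 GB) → disk 1 (remaining 177 GB)
f2 (454 GB) → disk 2 (remaining 46 GB)
f3 (139 GB) → disk 1 (remaining 38 GB)
f4 (312 GB) → disk 3 (remaining 188 GB)
f5 (492 GB) → disk 4 (remaining 8 GB)
f6 (62 GB) → disk 3 (remaining 126 GB)
f7 (463 GB) → disk 5 (remaining 37 GB)
f8 (59 GB) → disk 3 (remaining 67 GB)
f9 (337 GB) → disk 6 (remaining 163 GB)

6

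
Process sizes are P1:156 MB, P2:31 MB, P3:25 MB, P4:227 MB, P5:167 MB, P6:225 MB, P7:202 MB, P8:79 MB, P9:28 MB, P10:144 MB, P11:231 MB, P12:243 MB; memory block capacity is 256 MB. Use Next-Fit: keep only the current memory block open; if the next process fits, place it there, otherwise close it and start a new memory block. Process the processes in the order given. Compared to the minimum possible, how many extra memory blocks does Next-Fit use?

0

Next-Fit: [156,31,25] [227] [167] [225] [202] [79,28,144] [231] [243] → 8 memory blocks.
8 processes exceed 128 MB (half the capacity), and no two of those can share a memory block, so at least 8 memory blocks are needed.
So 8 is already optimal.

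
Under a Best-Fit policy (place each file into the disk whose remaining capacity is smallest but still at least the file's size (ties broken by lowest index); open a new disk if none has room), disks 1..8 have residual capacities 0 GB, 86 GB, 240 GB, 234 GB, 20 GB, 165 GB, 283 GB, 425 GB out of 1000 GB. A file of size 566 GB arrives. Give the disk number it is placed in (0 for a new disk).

0

No disk has ≥ 566 GB free, so a new disk is opened.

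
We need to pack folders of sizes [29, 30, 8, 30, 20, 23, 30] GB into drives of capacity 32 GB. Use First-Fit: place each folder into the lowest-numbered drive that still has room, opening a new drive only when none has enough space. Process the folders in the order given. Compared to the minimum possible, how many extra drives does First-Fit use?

0

First-Fit: [29] [30] [8,20] [30] [23] [30] → 6 drives.
Total size 170 GB; any packing needs at least ⌈170/32⌉ = 6 drives.
So 6 is already optimal.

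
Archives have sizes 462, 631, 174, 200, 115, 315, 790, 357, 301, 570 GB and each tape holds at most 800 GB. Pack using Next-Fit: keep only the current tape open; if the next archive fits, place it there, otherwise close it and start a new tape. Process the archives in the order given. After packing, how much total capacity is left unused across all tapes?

1685

tape 1: place 462 GB, 338 GB left
tape 2: place 631 GB, 169 GB left
tape 3: place 174 GB, 626 GB left
tape 3: place 200 GB, 426 GB left
tape 3: place 115 GB, 311 GB left
tape 4: place 315 GB, 485 GB left
tape 5: place 790 GB, 10 GB left
tape 6: place 357 GB, 443 GB left
tape 6: place 301 GB, 142 GB left
tape 7: place 570 GB, 230 GB left
7 tapes × 800 GB = 5600 GB; used 3915 GB; unused 1685 GB.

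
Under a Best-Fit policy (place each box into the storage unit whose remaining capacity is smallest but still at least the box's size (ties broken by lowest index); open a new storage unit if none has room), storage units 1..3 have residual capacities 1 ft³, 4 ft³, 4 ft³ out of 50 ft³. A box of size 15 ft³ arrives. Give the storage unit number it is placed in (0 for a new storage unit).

0

No storage unit has ≥ 15 ft³ free, so a new storage unit is opened.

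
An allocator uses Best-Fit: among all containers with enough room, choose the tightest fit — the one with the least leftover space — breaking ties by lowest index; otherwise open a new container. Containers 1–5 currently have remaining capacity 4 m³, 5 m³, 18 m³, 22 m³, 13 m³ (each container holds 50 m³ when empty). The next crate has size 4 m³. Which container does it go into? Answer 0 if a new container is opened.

1

Containers with room: container 1 (4 m³), container 2 (5 m³), container 3 (18 m³), container 4 (22 m³), container 5 (13 m³).
Tightest fit is container 1 with 4 m³ free.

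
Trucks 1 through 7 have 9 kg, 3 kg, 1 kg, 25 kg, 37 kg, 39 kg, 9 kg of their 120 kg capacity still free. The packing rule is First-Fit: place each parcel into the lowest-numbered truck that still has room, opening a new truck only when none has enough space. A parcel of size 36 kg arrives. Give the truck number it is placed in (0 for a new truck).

5

Trucks with room: truck 5 (37 kg), truck 6 (39 kg).
The first with room is truck 5.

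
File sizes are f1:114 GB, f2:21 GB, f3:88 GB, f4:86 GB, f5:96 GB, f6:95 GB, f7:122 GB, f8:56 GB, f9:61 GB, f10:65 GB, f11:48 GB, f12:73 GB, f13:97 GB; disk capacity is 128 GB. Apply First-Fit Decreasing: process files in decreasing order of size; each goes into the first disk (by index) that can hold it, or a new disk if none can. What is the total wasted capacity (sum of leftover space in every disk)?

258

Sorted descending: 122, 114, 97, 96, 95, 88, 86, 73, 65, 61, 56, 48, 21.
122 GB → disk 1 (remaining 6 GB)
114 GB → disk 2 (remaining 14 GB)
97 GB → disk 3 (remaining 31 GB)
96 GB → disk 4 (remaining 32 GB)
95 GB → disk 5 (remaining 33 GB)
88 GB → disk 6 (remaining 40 GB)
86 GB → disk 7 (remaining 42 GB)
73 GB → disk 8 (remaining 55 GB)
65 GB → disk 9 (remaining 63 GB)
61 GB → disk 9 (remaining 2 GB)
56 GB → disk 10 (remaining 72 GB)
48 GB → disk 8 (remaining 7 GB)
21 GB → disk 3 (remaining 10 GB)
10 disks × 128 GB = 1280 GB; used 1022 GB; unused 258 GB.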